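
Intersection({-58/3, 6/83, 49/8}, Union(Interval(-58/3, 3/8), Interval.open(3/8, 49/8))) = {-58/3, 6/83}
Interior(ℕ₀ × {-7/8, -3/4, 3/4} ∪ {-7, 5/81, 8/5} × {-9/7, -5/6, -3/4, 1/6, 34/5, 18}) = ∅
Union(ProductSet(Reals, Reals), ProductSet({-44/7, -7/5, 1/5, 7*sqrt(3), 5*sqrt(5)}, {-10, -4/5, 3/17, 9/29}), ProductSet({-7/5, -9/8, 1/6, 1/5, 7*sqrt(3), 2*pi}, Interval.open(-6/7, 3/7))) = ProductSet(Reals, Reals)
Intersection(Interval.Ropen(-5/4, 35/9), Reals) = Interval.Ropen(-5/4, 35/9)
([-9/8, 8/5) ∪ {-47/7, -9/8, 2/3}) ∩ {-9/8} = {-9/8}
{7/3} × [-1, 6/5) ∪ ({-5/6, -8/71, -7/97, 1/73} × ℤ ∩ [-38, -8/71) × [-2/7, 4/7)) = ({-5/6} × {0}) ∪ ({7/3} × [-1, 6/5))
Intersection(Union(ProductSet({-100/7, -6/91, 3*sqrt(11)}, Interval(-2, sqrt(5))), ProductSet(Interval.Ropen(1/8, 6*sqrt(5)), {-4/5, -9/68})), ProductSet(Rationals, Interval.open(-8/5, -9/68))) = Union(ProductSet({-100/7, -6/91}, Interval.open(-8/5, -9/68)), ProductSet(Intersection(Interval.Ropen(1/8, 6*sqrt(5)), Rationals), {-4/5}))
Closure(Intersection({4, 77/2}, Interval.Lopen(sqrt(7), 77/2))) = {4, 77/2}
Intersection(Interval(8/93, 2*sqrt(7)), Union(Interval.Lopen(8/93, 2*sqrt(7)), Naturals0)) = Union(Interval.Lopen(8/93, 2*sqrt(7)), Range(1, 6, 1))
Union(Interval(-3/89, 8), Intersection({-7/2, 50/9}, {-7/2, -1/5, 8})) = Union({-7/2}, Interval(-3/89, 8))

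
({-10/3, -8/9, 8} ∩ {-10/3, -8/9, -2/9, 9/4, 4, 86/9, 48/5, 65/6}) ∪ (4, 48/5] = {-10/3, -8/9} ∪ (4, 48/5]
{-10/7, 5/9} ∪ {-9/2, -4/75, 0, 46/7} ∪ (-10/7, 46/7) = {-9/2} ∪ [-10/7, 46/7]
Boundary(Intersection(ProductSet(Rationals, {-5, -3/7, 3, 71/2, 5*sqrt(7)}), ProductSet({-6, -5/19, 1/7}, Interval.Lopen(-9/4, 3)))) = ProductSet({-6, -5/19, 1/7}, {-3/7, 3})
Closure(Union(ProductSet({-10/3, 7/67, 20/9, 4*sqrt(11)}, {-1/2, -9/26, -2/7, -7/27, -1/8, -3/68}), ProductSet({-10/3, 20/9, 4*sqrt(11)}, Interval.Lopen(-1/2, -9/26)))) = Union(ProductSet({-10/3, 20/9, 4*sqrt(11)}, Interval(-1/2, -9/26)), ProductSet({-10/3, 7/67, 20/9, 4*sqrt(11)}, {-1/2, -9/26, -2/7, -7/27, -1/8, -3/68}))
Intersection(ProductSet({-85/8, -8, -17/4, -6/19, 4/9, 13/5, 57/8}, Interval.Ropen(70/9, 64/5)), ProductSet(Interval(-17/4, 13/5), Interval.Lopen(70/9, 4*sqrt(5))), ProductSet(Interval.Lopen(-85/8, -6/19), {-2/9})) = EmptySet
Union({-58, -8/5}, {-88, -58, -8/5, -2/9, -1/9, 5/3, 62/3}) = {-88, -58, -8/5, -2/9, -1/9, 5/3, 62/3}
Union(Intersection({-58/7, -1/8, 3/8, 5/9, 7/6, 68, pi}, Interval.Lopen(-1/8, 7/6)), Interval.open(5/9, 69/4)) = Union({3/8}, Interval.Ropen(5/9, 69/4))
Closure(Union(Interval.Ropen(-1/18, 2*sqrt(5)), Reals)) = Interval(-oo, oo)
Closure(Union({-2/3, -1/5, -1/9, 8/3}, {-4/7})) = {-2/3, -4/7, -1/5, -1/9, 8/3}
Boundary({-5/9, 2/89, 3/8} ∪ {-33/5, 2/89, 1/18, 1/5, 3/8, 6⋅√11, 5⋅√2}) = {-33/5, -5/9, 2/89, 1/18, 1/5, 3/8, 6⋅√11, 5⋅√2}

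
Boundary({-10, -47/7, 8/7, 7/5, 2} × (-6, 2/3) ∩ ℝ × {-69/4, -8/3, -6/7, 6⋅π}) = {-10, -47/7, 8/7, 7/5, 2} × {-8/3, -6/7}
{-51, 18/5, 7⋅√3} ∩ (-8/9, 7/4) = ∅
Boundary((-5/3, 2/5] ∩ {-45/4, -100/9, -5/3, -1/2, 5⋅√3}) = {-1/2}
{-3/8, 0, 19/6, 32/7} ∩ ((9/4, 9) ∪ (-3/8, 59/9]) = {0, 19/6, 32/7}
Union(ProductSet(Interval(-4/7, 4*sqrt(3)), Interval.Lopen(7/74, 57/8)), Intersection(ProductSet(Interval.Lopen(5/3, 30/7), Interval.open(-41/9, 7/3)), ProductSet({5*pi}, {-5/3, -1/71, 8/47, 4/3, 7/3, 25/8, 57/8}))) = ProductSet(Interval(-4/7, 4*sqrt(3)), Interval.Lopen(7/74, 57/8))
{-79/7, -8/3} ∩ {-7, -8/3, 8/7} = {-8/3}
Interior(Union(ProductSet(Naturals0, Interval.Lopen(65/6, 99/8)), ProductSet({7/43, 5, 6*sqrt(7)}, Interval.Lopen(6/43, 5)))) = EmptySet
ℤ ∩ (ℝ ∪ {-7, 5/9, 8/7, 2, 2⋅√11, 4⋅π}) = ℤ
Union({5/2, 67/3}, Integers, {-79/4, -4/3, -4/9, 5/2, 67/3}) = Union({-79/4, -4/3, -4/9, 5/2, 67/3}, Integers)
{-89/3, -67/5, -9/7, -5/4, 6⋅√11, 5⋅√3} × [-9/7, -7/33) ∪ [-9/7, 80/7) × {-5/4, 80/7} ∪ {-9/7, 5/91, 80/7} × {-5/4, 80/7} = ([-9/7, 80/7] × {-5/4, 80/7}) ∪ ({-89/3, -67/5, -9/7, -5/4, 6⋅√11, 5⋅√3} × [-9/7, -7/33))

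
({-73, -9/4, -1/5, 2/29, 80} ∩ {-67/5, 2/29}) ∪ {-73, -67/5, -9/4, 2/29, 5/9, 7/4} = {-73, -67/5, -9/4, 2/29, 5/9, 7/4}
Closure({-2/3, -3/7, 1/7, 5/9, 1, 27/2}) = {-2/3, -3/7, 1/7, 5/9, 1, 27/2}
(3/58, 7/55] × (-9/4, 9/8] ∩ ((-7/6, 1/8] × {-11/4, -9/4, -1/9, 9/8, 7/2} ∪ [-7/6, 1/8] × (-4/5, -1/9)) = (3/58, 1/8] × ((-4/5, -1/9] ∪ {9/8})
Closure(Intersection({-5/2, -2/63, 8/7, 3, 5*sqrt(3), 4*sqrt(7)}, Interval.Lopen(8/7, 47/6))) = {3}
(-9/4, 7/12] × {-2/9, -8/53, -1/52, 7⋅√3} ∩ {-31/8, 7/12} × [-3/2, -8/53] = {7/12} × {-2/9, -8/53}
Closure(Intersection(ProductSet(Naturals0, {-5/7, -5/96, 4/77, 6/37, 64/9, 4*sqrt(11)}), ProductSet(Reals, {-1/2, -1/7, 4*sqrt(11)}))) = ProductSet(Naturals0, {4*sqrt(11)})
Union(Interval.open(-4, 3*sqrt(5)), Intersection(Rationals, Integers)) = Union(Integers, Interval.Ropen(-4, 3*sqrt(5)))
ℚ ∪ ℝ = ℝ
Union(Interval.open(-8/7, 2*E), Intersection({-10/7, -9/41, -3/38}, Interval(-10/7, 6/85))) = Union({-10/7}, Interval.open(-8/7, 2*E))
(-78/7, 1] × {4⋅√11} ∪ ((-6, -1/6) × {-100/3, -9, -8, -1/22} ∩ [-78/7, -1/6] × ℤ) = ((-6, -1/6) × {-9, -8}) ∪ ((-78/7, 1] × {4⋅√11})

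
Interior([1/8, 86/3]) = (1/8, 86/3)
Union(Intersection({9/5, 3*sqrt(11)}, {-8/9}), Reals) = Reals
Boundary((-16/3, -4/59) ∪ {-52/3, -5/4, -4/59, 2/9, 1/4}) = {-52/3, -16/3, -4/59, 2/9, 1/4}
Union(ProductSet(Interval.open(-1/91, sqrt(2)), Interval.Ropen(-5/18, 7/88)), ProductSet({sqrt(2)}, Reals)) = Union(ProductSet({sqrt(2)}, Reals), ProductSet(Interval.open(-1/91, sqrt(2)), Interval.Ropen(-5/18, 7/88)))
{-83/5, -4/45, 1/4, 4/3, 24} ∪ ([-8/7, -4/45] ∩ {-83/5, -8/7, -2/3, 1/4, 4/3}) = {-83/5, -8/7, -2/3, -4/45, 1/4, 4/3, 24}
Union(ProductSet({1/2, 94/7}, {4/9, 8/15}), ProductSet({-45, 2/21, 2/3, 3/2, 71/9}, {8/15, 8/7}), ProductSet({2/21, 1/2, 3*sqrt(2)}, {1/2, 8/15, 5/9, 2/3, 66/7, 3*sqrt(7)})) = Union(ProductSet({1/2, 94/7}, {4/9, 8/15}), ProductSet({2/21, 1/2, 3*sqrt(2)}, {1/2, 8/15, 5/9, 2/3, 66/7, 3*sqrt(7)}), ProductSet({-45, 2/21, 2/3, 3/2, 71/9}, {8/15, 8/7}))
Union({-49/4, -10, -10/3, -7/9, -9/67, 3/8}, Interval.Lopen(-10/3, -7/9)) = Union({-49/4, -10, -9/67, 3/8}, Interval(-10/3, -7/9))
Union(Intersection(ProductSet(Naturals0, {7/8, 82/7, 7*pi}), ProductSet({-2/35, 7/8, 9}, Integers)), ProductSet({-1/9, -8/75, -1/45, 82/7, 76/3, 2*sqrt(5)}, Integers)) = ProductSet({-1/9, -8/75, -1/45, 82/7, 76/3, 2*sqrt(5)}, Integers)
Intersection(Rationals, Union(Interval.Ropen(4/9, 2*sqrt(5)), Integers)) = Union(Integers, Intersection(Interval.Ropen(4/9, 2*sqrt(5)), Rationals))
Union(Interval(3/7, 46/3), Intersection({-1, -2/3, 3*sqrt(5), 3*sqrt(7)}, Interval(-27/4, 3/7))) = Union({-1, -2/3}, Interval(3/7, 46/3))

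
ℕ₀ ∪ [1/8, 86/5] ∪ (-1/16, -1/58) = (-1/16, -1/58) ∪ ℕ₀ ∪ [1/8, 86/5]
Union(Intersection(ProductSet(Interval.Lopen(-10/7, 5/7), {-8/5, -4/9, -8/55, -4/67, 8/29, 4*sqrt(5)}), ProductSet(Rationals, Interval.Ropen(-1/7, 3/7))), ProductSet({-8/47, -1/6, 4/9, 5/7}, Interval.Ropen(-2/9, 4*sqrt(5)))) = Union(ProductSet({-8/47, -1/6, 4/9, 5/7}, Interval.Ropen(-2/9, 4*sqrt(5))), ProductSet(Intersection(Interval.Lopen(-10/7, 5/7), Rationals), {-4/67, 8/29}))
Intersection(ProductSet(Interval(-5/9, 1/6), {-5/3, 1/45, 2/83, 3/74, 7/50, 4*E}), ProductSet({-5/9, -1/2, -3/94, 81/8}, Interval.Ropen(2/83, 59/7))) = ProductSet({-5/9, -1/2, -3/94}, {2/83, 3/74, 7/50})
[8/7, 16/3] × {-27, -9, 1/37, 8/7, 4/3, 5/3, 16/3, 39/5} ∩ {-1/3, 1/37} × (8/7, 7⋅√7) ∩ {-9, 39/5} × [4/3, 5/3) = ∅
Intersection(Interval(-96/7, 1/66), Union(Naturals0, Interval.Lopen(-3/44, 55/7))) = Union(Interval.Lopen(-3/44, 1/66), Range(0, 1, 1))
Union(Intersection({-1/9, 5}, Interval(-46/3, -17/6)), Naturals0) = Naturals0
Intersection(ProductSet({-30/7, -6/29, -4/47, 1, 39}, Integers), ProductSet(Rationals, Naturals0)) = ProductSet({-30/7, -6/29, -4/47, 1, 39}, Naturals0)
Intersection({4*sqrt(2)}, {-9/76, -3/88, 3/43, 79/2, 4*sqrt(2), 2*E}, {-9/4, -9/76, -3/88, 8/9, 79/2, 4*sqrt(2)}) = {4*sqrt(2)}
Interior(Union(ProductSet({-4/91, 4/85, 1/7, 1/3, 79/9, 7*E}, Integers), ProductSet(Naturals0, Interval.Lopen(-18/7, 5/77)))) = EmptySet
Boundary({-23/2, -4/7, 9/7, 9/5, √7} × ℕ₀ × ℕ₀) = {-23/2, -4/7, 9/7, 9/5, √7} × ℕ₀ × ℕ₀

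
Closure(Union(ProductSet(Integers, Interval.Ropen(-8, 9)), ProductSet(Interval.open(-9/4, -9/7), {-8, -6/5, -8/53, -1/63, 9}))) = Union(ProductSet(Integers, Interval(-8, 9)), ProductSet(Interval(-9/4, -9/7), {-8, -6/5, -8/53, -1/63, 9}))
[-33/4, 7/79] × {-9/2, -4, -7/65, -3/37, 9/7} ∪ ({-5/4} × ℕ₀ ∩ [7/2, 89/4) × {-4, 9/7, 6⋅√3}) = [-33/4, 7/79] × {-9/2, -4, -7/65, -3/37, 9/7}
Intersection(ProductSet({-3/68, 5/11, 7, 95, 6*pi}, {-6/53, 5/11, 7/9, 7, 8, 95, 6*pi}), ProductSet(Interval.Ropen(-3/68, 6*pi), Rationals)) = ProductSet({-3/68, 5/11, 7}, {-6/53, 5/11, 7/9, 7, 8, 95})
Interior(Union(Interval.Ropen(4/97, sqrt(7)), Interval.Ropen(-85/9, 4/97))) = Interval.open(-85/9, sqrt(7))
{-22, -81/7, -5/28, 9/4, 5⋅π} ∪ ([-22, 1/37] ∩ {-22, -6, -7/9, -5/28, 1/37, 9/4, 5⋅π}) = {-22, -81/7, -6, -7/9, -5/28, 1/37, 9/4, 5⋅π}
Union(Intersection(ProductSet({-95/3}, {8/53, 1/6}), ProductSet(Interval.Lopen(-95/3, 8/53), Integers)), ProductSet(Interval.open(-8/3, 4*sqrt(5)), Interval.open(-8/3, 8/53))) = ProductSet(Interval.open(-8/3, 4*sqrt(5)), Interval.open(-8/3, 8/53))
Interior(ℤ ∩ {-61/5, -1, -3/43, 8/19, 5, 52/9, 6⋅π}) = ∅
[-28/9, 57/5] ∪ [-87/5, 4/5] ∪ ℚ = ℚ ∪ [-87/5, 57/5]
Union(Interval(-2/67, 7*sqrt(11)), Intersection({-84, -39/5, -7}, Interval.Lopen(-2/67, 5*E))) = Interval(-2/67, 7*sqrt(11))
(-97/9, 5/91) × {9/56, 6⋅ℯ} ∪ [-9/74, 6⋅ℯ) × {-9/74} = ([-9/74, 6⋅ℯ) × {-9/74}) ∪ ((-97/9, 5/91) × {9/56, 6⋅ℯ})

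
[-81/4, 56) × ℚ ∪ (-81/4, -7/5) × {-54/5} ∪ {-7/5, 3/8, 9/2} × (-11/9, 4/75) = ([-81/4, 56) × ℚ) ∪ ({-7/5, 3/8, 9/2} × (-11/9, 4/75))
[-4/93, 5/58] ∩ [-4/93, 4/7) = [-4/93, 5/58]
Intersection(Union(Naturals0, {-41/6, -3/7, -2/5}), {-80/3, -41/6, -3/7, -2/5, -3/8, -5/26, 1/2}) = {-41/6, -3/7, -2/5}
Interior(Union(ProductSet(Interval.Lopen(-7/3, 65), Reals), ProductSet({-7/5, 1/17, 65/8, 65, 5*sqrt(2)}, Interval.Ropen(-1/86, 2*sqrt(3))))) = ProductSet(Interval.open(-7/3, 65), Reals)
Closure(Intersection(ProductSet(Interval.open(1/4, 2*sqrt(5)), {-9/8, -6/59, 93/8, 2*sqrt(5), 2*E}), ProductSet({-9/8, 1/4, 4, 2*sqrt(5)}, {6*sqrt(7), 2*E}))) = ProductSet({4}, {2*E})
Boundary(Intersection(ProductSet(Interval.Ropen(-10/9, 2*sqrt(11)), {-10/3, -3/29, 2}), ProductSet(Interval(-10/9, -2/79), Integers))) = ProductSet(Interval(-10/9, -2/79), {2})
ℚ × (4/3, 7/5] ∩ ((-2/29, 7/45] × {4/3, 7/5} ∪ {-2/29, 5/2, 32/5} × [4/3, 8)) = ({-2/29, 5/2, 32/5} × (4/3, 7/5]) ∪ ((ℚ ∩ (-2/29, 7/45]) × {7/5})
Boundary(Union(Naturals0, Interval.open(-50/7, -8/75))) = Union(Complement(Naturals0, Interval.open(-50/7, -8/75)), {-50/7, -8/75})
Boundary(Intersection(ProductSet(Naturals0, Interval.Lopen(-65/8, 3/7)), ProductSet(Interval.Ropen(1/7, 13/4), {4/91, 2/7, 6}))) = ProductSet(Range(1, 4, 1), {4/91, 2/7})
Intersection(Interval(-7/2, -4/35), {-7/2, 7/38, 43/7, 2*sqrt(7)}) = {-7/2}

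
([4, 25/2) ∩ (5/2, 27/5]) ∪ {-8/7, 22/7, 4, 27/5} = {-8/7, 22/7} ∪ [4, 27/5]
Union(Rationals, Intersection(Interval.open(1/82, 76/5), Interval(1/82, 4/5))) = Union(Interval(1/82, 4/5), Rationals)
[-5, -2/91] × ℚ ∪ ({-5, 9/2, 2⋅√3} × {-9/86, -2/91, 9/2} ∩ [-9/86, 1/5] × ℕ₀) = [-5, -2/91] × ℚ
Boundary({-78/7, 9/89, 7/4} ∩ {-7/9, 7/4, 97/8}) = {7/4}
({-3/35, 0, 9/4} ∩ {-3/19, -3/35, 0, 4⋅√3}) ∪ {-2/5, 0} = {-2/5, -3/35, 0}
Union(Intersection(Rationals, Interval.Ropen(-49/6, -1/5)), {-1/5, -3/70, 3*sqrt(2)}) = Union({-1/5, -3/70, 3*sqrt(2)}, Intersection(Interval.Ropen(-49/6, -1/5), Rationals))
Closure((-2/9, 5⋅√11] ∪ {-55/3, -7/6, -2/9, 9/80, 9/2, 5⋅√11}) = {-55/3, -7/6} ∪ [-2/9, 5⋅√11]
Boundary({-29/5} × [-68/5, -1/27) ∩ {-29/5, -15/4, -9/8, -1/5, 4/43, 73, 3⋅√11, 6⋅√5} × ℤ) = {-29/5} × {-13, -12, …, -1}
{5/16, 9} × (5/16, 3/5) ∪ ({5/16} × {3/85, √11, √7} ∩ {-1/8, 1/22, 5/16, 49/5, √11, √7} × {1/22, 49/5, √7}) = ({5/16} × {√7}) ∪ ({5/16, 9} × (5/16, 3/5))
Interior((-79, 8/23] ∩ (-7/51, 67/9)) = (-7/51, 8/23)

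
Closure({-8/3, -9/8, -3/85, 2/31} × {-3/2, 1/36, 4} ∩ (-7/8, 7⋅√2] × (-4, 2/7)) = {-3/85, 2/31} × {-3/2, 1/36}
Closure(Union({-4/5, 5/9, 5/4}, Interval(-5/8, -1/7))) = Union({-4/5, 5/9, 5/4}, Interval(-5/8, -1/7))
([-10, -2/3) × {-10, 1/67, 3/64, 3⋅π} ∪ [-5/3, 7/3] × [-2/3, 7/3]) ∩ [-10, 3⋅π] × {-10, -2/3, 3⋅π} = ([-5/3, 7/3] × {-2/3}) ∪ ([-10, -2/3) × {-10, 3⋅π})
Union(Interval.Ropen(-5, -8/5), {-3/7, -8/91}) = Union({-3/7, -8/91}, Interval.Ropen(-5, -8/5))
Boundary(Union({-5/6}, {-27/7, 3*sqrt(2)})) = {-27/7, -5/6, 3*sqrt(2)}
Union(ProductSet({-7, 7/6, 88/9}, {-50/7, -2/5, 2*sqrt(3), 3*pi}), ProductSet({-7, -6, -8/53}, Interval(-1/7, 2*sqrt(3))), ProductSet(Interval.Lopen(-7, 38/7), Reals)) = Union(ProductSet({-7, -6, -8/53}, Interval(-1/7, 2*sqrt(3))), ProductSet({-7, 7/6, 88/9}, {-50/7, -2/5, 2*sqrt(3), 3*pi}), ProductSet(Interval.Lopen(-7, 38/7), Reals))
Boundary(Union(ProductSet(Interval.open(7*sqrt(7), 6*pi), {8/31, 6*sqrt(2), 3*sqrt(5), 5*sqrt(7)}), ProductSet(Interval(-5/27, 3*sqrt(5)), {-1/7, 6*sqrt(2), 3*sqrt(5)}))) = Union(ProductSet(Interval(-5/27, 3*sqrt(5)), {-1/7, 6*sqrt(2), 3*sqrt(5)}), ProductSet(Interval(7*sqrt(7), 6*pi), {8/31, 6*sqrt(2), 3*sqrt(5), 5*sqrt(7)}))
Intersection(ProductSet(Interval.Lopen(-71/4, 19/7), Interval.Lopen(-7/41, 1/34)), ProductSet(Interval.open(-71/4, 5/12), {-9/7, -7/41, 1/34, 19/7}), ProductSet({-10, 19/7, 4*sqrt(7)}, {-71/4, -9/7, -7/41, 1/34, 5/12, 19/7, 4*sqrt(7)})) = ProductSet({-10}, {1/34})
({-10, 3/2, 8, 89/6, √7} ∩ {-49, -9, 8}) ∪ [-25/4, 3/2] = [-25/4, 3/2] ∪ {8}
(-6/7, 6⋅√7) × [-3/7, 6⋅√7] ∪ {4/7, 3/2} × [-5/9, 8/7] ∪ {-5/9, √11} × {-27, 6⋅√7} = ({4/7, 3/2} × [-5/9, 8/7]) ∪ ({-5/9, √11} × {-27, 6⋅√7}) ∪ ((-6/7, 6⋅√7) × [-3/7, 6⋅√7])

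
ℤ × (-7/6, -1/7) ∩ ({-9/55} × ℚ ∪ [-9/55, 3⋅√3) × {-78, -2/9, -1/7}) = {0, 1, …, 5} × {-2/9}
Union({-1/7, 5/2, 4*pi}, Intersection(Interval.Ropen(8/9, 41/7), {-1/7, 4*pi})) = {-1/7, 5/2, 4*pi}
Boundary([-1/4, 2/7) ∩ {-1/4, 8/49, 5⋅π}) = {-1/4, 8/49}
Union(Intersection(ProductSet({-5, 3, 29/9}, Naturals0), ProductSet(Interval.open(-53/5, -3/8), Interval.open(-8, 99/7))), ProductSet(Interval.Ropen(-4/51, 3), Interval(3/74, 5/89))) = Union(ProductSet({-5}, Range(0, 15, 1)), ProductSet(Interval.Ropen(-4/51, 3), Interval(3/74, 5/89)))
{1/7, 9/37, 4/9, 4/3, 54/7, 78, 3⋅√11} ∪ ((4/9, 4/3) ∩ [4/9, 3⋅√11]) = {1/7, 9/37, 54/7, 78, 3⋅√11} ∪ [4/9, 4/3]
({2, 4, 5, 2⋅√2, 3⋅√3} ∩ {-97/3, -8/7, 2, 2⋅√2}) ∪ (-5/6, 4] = (-5/6, 4]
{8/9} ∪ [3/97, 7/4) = [3/97, 7/4)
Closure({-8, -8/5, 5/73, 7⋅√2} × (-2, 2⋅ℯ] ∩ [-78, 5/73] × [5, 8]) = {-8, -8/5, 5/73} × [5, 2⋅ℯ]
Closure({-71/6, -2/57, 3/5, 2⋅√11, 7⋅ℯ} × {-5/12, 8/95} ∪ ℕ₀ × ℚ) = (ℕ₀ × ℝ) ∪ ({-71/6, -2/57, 3/5, 2⋅√11, 7⋅ℯ} × {-5/12, 8/95})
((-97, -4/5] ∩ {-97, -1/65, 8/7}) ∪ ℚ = ℚ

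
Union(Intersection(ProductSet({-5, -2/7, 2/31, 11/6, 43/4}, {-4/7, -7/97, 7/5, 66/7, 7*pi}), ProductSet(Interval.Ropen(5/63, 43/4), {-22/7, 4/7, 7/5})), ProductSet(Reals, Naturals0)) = Union(ProductSet({11/6}, {7/5}), ProductSet(Reals, Naturals0))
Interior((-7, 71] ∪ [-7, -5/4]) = (-7, 71)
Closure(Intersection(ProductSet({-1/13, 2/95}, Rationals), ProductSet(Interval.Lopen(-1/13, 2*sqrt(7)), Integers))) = ProductSet({2/95}, Integers)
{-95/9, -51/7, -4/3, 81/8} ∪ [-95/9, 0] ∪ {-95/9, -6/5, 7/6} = [-95/9, 0] ∪ {7/6, 81/8}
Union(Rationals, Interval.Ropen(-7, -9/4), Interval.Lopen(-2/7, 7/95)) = Union(Interval(-7, -9/4), Interval(-2/7, 7/95), Rationals)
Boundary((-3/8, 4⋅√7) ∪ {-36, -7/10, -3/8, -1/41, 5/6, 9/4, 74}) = {-36, -7/10, -3/8, 74, 4⋅√7}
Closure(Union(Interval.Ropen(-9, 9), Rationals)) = Union(Interval(-oo, oo), Rationals)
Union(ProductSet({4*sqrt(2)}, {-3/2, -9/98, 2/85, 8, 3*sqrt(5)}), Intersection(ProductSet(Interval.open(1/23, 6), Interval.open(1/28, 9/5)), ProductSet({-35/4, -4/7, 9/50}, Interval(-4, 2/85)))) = ProductSet({4*sqrt(2)}, {-3/2, -9/98, 2/85, 8, 3*sqrt(5)})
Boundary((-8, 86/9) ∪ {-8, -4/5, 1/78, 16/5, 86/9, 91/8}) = {-8, 86/9, 91/8}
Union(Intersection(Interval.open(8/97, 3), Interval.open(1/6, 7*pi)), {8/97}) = Union({8/97}, Interval.open(1/6, 3))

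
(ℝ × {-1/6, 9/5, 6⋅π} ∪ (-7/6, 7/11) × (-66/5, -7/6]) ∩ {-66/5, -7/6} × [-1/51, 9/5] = {-66/5, -7/6} × {9/5}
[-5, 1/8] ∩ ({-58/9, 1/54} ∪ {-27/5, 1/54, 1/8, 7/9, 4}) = {1/54, 1/8}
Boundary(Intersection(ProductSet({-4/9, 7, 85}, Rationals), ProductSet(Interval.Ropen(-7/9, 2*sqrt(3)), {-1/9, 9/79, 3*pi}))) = ProductSet({-4/9}, {-1/9, 9/79})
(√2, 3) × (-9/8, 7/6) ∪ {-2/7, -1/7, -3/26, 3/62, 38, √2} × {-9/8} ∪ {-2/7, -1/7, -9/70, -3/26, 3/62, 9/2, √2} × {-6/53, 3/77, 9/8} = ({-2/7, -1/7, -3/26, 3/62, 38, √2} × {-9/8}) ∪ ((√2, 3) × (-9/8, 7/6)) ∪ ({-2/7, -1/7, -9/70, -3/26, 3/62, 9/2, √2} × {-6/53, 3/77, 9/8})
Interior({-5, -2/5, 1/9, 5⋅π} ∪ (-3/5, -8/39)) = (-3/5, -8/39)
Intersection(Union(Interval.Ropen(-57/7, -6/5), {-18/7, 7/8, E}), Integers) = Range(-8, -1, 1)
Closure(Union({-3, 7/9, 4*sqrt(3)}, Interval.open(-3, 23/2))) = Interval(-3, 23/2)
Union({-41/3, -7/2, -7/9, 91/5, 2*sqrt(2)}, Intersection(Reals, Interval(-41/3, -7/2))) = Union({-7/9, 91/5, 2*sqrt(2)}, Interval(-41/3, -7/2))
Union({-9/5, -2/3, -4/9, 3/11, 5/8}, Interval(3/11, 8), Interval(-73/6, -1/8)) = Union(Interval(-73/6, -1/8), Interval(3/11, 8))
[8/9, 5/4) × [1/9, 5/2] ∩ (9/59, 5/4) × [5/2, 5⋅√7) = [8/9, 5/4) × {5/2}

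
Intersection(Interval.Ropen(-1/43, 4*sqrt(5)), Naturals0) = Range(0, 9, 1)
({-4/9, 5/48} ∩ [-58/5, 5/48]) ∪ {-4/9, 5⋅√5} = {-4/9, 5/48, 5⋅√5}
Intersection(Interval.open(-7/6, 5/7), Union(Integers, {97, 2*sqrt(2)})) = Range(-1, 1, 1)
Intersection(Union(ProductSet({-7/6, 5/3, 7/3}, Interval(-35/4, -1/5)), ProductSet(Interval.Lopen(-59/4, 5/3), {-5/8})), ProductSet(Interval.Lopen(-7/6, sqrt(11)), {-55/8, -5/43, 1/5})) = ProductSet({5/3, 7/3}, {-55/8})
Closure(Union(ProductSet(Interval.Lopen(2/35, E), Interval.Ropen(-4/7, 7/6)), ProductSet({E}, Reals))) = Union(ProductSet({E}, Reals), ProductSet({2/35, E}, Interval(-4/7, 7/6)), ProductSet(Interval(2/35, E), {-4/7, 7/6}), ProductSet(Interval.Lopen(2/35, E), Interval.Ropen(-4/7, 7/6)))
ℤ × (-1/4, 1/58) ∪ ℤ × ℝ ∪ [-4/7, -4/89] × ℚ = (ℤ × (-∞, ∞)) ∪ ([-4/7, -4/89] × ℚ)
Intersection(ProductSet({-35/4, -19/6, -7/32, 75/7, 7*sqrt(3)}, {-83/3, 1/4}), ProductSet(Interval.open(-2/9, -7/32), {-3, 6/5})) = EmptySet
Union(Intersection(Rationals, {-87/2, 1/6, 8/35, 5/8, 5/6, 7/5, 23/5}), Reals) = Reals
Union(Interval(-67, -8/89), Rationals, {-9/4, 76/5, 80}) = Union(Interval(-67, -8/89), Rationals)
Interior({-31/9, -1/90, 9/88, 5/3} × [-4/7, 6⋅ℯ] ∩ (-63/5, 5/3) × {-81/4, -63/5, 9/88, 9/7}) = ∅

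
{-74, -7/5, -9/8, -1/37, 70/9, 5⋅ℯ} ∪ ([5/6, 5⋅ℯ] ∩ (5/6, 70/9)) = {-74, -7/5, -9/8, -1/37, 5⋅ℯ} ∪ (5/6, 70/9]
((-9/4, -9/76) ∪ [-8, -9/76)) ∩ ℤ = {-8, -7, …, -1}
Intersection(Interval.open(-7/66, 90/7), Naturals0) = Range(0, 13, 1)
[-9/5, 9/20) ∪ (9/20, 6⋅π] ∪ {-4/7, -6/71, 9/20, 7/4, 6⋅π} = [-9/5, 6⋅π]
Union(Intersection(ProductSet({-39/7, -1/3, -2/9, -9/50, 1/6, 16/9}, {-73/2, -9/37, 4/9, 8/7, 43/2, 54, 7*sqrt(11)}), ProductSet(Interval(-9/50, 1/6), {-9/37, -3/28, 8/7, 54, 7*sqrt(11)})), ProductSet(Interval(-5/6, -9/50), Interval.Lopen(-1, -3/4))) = Union(ProductSet({-9/50, 1/6}, {-9/37, 8/7, 54, 7*sqrt(11)}), ProductSet(Interval(-5/6, -9/50), Interval.Lopen(-1, -3/4)))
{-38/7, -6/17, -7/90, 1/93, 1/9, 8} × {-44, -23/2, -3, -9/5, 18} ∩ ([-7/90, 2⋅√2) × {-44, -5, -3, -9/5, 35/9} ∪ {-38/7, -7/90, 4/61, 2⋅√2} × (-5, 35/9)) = ({-38/7, -7/90} × {-3, -9/5}) ∪ ({-7/90, 1/93, 1/9} × {-44, -3, -9/5})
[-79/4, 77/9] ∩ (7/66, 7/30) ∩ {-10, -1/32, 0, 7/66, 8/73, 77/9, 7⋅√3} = {8/73}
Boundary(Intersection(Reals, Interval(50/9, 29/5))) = {50/9, 29/5}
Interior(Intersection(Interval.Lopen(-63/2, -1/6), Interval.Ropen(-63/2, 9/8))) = Interval.open(-63/2, -1/6)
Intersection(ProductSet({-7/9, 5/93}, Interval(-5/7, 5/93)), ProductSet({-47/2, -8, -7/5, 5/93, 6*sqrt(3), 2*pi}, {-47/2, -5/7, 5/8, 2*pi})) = ProductSet({5/93}, {-5/7})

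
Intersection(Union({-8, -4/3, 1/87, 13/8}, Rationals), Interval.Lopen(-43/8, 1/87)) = Intersection(Interval.Lopen(-43/8, 1/87), Rationals)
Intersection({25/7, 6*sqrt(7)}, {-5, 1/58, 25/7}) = {25/7}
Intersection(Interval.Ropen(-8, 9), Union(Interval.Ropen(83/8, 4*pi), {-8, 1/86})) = {-8, 1/86}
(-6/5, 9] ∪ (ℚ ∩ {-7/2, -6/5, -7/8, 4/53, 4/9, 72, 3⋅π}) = {-7/2, 72} ∪ [-6/5, 9]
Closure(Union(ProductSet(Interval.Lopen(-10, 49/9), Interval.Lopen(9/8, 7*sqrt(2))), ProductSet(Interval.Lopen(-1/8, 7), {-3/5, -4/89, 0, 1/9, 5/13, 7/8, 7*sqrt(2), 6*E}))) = Union(ProductSet({-10, 49/9}, Interval(9/8, 7*sqrt(2))), ProductSet(Interval(-10, 49/9), {9/8, 7*sqrt(2)}), ProductSet(Interval.Lopen(-10, 49/9), Interval.Lopen(9/8, 7*sqrt(2))), ProductSet(Interval(-1/8, 7), {-3/5, -4/89, 0, 1/9, 5/13, 7/8, 7*sqrt(2), 6*E}))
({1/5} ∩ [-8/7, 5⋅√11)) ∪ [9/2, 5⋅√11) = {1/5} ∪ [9/2, 5⋅√11)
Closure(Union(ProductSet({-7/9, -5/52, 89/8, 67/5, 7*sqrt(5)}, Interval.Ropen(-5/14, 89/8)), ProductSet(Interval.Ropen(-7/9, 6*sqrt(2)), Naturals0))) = Union(ProductSet({-7/9, -5/52, 89/8, 67/5, 7*sqrt(5)}, Interval(-5/14, 89/8)), ProductSet(Interval(-7/9, 6*sqrt(2)), Naturals0))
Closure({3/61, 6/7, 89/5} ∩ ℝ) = {3/61, 6/7, 89/5}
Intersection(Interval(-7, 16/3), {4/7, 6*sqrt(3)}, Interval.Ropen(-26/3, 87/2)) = {4/7}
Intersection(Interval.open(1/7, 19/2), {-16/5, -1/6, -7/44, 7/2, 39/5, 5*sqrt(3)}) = {7/2, 39/5, 5*sqrt(3)}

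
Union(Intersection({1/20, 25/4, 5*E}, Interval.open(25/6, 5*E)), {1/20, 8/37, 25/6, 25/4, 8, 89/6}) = {1/20, 8/37, 25/6, 25/4, 8, 89/6}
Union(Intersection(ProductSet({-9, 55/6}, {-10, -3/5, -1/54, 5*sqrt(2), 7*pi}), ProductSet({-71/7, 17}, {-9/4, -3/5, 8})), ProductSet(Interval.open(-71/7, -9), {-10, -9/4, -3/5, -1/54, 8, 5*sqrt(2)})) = ProductSet(Interval.open(-71/7, -9), {-10, -9/4, -3/5, -1/54, 8, 5*sqrt(2)})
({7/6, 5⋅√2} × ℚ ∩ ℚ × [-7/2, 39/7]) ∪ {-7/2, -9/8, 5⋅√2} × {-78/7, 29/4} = ({7/6} × (ℚ ∩ [-7/2, 39/7])) ∪ ({-7/2, -9/8, 5⋅√2} × {-78/7, 29/4})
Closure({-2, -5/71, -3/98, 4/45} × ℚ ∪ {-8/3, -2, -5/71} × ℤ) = ({-8/3, -2, -5/71} × ℤ) ∪ ({-2, -5/71, -3/98, 4/45} × ℝ)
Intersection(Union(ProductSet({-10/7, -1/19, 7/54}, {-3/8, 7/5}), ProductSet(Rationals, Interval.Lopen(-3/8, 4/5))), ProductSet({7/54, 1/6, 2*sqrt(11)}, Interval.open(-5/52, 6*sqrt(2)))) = Union(ProductSet({7/54}, {7/5}), ProductSet({7/54, 1/6}, Interval.Lopen(-5/52, 4/5)))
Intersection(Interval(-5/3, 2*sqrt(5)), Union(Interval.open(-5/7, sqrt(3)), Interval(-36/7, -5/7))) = Interval.Ropen(-5/3, sqrt(3))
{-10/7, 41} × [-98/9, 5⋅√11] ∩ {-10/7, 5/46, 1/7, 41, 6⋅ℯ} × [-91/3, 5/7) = {-10/7, 41} × [-98/9, 5/7)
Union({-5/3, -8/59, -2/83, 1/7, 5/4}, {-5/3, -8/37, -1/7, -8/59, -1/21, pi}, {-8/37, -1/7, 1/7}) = {-5/3, -8/37, -1/7, -8/59, -1/21, -2/83, 1/7, 5/4, pi}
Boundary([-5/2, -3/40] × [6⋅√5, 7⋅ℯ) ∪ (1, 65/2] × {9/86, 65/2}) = ([1, 65/2] × {9/86, 65/2}) ∪ ({-5/2, -3/40} × [6⋅√5, 7⋅ℯ]) ∪ ([-5/2, -3/40] × {6⋅√5, 7⋅ℯ})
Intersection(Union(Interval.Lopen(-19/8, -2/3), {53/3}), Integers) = Range(-2, 0, 1)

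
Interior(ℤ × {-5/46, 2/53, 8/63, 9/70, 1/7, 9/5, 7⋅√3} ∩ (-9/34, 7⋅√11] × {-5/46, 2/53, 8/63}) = ∅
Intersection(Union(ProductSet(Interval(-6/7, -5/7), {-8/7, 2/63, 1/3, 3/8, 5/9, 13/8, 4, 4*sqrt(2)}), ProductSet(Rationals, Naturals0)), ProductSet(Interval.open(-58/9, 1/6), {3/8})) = ProductSet(Interval(-6/7, -5/7), {3/8})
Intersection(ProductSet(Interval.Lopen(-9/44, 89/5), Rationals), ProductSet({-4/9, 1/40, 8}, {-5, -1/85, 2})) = ProductSet({1/40, 8}, {-5, -1/85, 2})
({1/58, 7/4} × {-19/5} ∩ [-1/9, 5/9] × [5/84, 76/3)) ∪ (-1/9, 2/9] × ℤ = (-1/9, 2/9] × ℤ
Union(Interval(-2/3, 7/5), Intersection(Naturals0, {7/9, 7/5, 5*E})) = Interval(-2/3, 7/5)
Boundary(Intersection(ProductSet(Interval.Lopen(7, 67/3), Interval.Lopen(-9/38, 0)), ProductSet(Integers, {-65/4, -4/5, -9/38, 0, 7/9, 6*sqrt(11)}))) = ProductSet(Range(8, 23, 1), {0})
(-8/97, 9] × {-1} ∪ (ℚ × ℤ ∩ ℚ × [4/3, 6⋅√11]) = (ℚ × {2, 3, …, 19}) ∪ ((-8/97, 9] × {-1})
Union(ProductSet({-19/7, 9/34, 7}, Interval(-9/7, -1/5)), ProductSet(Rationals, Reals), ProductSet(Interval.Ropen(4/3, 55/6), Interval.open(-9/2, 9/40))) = Union(ProductSet(Interval.Ropen(4/3, 55/6), Interval.open(-9/2, 9/40)), ProductSet(Rationals, Reals))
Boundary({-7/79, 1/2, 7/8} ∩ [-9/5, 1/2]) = {-7/79, 1/2}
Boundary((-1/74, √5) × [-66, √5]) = ({-1/74, √5} × [-66, √5]) ∪ ([-1/74, √5] × {-66, √5})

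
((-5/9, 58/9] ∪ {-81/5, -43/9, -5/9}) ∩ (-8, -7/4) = {-43/9}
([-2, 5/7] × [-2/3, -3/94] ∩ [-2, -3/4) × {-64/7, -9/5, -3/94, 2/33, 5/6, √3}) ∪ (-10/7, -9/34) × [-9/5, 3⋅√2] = ([-2, -3/4) × {-3/94}) ∪ ((-10/7, -9/34) × [-9/5, 3⋅√2])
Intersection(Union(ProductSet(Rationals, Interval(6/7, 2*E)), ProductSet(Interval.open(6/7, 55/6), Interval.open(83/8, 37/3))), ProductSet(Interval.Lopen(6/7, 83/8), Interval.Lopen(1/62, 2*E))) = ProductSet(Intersection(Interval.Lopen(6/7, 83/8), Rationals), Interval(6/7, 2*E))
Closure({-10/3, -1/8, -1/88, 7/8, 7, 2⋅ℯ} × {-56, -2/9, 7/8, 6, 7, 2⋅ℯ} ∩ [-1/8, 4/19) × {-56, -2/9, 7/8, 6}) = {-1/8, -1/88} × {-56, -2/9, 7/8, 6}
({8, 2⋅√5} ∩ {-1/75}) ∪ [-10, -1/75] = [-10, -1/75]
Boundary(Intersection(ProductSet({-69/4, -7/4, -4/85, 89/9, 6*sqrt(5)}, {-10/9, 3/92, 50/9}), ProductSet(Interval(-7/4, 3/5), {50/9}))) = ProductSet({-7/4, -4/85}, {50/9})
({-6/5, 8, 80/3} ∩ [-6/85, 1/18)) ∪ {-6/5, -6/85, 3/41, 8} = {-6/5, -6/85, 3/41, 8}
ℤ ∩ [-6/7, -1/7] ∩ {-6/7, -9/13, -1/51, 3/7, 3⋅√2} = ∅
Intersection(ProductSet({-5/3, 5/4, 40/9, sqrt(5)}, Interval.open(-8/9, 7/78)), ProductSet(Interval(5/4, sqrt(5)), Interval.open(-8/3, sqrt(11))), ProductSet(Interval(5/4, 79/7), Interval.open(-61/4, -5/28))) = ProductSet({5/4, sqrt(5)}, Interval.open(-8/9, -5/28))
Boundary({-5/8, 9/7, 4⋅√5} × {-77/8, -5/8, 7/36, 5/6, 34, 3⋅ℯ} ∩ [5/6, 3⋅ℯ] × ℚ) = {9/7} × {-77/8, -5/8, 7/36, 5/6, 34}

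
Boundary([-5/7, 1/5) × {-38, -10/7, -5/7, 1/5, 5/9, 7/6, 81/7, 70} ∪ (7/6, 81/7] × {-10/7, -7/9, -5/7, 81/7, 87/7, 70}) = ([7/6, 81/7] × {-10/7, -7/9, -5/7, 81/7, 87/7, 70}) ∪ ([-5/7, 1/5] × {-38, -10/7, -5/7, 1/5, 5/9, 7/6, 81/7, 70})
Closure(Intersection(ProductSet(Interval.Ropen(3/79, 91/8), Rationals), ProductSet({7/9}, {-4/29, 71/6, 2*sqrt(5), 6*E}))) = ProductSet({7/9}, {-4/29, 71/6})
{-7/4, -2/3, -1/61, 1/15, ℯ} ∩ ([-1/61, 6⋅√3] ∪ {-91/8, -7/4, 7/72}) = {-7/4, -1/61, 1/15, ℯ}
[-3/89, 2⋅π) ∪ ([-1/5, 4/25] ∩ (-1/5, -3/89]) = (-1/5, 2⋅π)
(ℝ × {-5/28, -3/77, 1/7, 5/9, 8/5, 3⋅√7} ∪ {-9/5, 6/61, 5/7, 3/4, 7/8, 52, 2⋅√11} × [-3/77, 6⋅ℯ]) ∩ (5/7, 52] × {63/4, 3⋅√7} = ((5/7, 52] × {3⋅√7}) ∪ ({3/4, 7/8, 52, 2⋅√11} × {63/4, 3⋅√7})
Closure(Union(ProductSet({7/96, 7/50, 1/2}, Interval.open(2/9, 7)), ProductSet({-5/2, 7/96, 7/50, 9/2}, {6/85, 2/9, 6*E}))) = Union(ProductSet({7/96, 7/50, 1/2}, Interval(2/9, 7)), ProductSet({-5/2, 7/96, 7/50, 9/2}, {6/85, 2/9, 6*E}))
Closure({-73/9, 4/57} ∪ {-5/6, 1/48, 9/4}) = {-73/9, -5/6, 1/48, 4/57, 9/4}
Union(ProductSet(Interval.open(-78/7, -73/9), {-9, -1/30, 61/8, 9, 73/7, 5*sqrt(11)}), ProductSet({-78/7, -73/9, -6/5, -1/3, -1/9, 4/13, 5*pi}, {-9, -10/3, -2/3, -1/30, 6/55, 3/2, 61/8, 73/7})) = Union(ProductSet({-78/7, -73/9, -6/5, -1/3, -1/9, 4/13, 5*pi}, {-9, -10/3, -2/3, -1/30, 6/55, 3/2, 61/8, 73/7}), ProductSet(Interval.open(-78/7, -73/9), {-9, -1/30, 61/8, 9, 73/7, 5*sqrt(11)}))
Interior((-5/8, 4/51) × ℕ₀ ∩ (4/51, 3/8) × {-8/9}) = ∅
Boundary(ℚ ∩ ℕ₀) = ℕ₀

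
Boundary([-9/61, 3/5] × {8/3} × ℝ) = [-9/61, 3/5] × {8/3} × ℝ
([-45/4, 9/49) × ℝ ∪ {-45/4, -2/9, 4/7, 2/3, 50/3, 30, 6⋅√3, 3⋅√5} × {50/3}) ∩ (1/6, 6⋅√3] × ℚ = ((1/6, 9/49) × ℚ) ∪ ({4/7, 2/3, 6⋅√3, 3⋅√5} × {50/3})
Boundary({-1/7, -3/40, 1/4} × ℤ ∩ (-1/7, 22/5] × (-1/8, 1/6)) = {-3/40, 1/4} × {0}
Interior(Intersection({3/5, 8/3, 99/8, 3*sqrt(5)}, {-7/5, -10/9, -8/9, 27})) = EmptySet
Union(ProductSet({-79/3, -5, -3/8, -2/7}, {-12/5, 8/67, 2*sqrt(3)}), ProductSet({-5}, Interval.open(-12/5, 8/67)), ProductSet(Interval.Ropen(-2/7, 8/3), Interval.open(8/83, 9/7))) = Union(ProductSet({-5}, Interval.open(-12/5, 8/67)), ProductSet({-79/3, -5, -3/8, -2/7}, {-12/5, 8/67, 2*sqrt(3)}), ProductSet(Interval.Ropen(-2/7, 8/3), Interval.open(8/83, 9/7)))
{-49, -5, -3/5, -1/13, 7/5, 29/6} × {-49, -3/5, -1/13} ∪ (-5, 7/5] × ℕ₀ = ((-5, 7/5] × ℕ₀) ∪ ({-49, -5, -3/5, -1/13, 7/5, 29/6} × {-49, -3/5, -1/13})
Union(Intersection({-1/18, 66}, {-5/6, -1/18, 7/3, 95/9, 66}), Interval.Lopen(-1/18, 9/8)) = Union({66}, Interval(-1/18, 9/8))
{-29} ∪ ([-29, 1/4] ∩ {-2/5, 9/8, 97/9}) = {-29, -2/5}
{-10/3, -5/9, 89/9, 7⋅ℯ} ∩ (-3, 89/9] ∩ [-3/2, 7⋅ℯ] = {-5/9, 89/9}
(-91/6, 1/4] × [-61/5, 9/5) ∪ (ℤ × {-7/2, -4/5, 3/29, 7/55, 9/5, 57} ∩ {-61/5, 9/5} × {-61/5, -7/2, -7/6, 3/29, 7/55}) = (-91/6, 1/4] × [-61/5, 9/5)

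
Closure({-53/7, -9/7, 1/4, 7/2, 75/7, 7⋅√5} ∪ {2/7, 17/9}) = {-53/7, -9/7, 1/4, 2/7, 17/9, 7/2, 75/7, 7⋅√5}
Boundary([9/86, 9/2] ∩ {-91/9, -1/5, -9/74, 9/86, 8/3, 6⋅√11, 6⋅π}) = {9/86, 8/3}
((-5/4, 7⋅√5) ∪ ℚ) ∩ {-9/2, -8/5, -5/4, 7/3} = {-9/2, -8/5, -5/4, 7/3}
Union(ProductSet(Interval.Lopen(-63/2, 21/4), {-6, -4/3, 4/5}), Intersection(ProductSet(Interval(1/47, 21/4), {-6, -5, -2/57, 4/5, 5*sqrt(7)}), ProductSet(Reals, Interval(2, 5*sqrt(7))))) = Union(ProductSet(Interval.Lopen(-63/2, 21/4), {-6, -4/3, 4/5}), ProductSet(Interval(1/47, 21/4), {5*sqrt(7)}))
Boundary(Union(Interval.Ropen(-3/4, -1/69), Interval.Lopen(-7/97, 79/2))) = {-3/4, 79/2}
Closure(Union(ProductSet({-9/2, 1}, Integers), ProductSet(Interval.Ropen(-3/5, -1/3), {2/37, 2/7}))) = Union(ProductSet({-9/2, 1}, Integers), ProductSet(Interval(-3/5, -1/3), {2/37, 2/7}))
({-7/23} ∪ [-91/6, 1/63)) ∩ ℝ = [-91/6, 1/63)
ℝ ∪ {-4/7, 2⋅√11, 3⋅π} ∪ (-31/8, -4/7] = (-∞, ∞)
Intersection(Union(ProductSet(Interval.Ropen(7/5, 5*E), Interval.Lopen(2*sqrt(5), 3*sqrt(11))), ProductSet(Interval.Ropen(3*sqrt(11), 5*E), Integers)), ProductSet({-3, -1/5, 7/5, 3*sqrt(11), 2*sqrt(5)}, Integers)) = Union(ProductSet({3*sqrt(11)}, Integers), ProductSet({7/5, 3*sqrt(11), 2*sqrt(5)}, Range(5, 10, 1)))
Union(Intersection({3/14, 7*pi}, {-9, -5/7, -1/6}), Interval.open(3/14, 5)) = Interval.open(3/14, 5)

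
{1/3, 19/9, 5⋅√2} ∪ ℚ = ℚ ∪ {5⋅√2}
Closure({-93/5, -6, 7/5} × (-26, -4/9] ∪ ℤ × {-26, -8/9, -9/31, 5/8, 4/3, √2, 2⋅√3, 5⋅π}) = ({-93/5, -6, 7/5} × [-26, -4/9]) ∪ (ℤ × {-26, -8/9, -9/31, 5/8, 4/3, √2, 2⋅√3, 5⋅π})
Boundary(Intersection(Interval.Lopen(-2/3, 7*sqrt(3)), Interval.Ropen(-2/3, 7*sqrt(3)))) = {-2/3, 7*sqrt(3)}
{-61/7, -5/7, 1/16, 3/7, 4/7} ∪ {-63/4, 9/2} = {-63/4, -61/7, -5/7, 1/16, 3/7, 4/7, 9/2}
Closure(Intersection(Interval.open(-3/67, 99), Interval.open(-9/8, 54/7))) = Interval(-3/67, 54/7)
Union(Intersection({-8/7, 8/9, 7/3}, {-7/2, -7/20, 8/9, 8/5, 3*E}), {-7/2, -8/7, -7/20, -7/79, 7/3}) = {-7/2, -8/7, -7/20, -7/79, 8/9, 7/3}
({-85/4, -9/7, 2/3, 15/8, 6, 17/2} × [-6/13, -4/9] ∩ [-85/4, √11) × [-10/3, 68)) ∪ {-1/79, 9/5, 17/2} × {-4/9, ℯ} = ({-1/79, 9/5, 17/2} × {-4/9, ℯ}) ∪ ({-85/4, -9/7, 2/3, 15/8} × [-6/13, -4/9])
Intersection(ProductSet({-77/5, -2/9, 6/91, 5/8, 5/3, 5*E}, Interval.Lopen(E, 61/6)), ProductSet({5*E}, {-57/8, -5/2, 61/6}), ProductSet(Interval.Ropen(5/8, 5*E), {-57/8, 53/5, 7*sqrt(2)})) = EmptySet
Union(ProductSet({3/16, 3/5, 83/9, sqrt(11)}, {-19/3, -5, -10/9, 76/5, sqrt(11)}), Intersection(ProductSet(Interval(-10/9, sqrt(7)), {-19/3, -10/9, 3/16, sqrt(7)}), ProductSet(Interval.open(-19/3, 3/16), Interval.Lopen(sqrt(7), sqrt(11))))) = ProductSet({3/16, 3/5, 83/9, sqrt(11)}, {-19/3, -5, -10/9, 76/5, sqrt(11)})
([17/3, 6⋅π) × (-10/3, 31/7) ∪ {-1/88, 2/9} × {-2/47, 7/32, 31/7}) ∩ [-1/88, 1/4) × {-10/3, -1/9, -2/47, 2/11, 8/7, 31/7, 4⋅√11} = {-1/88, 2/9} × {-2/47, 31/7}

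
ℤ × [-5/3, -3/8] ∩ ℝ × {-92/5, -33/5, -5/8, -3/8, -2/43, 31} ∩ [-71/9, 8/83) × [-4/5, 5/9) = {-7, -6, …, 0} × {-5/8, -3/8}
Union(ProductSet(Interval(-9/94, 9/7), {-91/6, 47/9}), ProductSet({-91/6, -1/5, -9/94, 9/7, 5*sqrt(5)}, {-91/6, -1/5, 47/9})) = Union(ProductSet({-91/6, -1/5, -9/94, 9/7, 5*sqrt(5)}, {-91/6, -1/5, 47/9}), ProductSet(Interval(-9/94, 9/7), {-91/6, 47/9}))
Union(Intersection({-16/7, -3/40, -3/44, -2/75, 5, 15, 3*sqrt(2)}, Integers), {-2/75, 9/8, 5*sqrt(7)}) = {-2/75, 9/8, 5, 15, 5*sqrt(7)}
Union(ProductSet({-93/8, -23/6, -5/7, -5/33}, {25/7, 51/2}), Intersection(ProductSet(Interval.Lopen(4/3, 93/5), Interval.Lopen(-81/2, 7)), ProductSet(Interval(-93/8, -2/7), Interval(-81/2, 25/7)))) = ProductSet({-93/8, -23/6, -5/7, -5/33}, {25/7, 51/2})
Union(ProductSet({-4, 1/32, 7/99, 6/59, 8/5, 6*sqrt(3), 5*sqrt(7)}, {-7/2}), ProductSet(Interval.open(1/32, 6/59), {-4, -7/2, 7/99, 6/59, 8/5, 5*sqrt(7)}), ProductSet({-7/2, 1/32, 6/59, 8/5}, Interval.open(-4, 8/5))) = Union(ProductSet({-7/2, 1/32, 6/59, 8/5}, Interval.open(-4, 8/5)), ProductSet({-4, 1/32, 7/99, 6/59, 8/5, 6*sqrt(3), 5*sqrt(7)}, {-7/2}), ProductSet(Interval.open(1/32, 6/59), {-4, -7/2, 7/99, 6/59, 8/5, 5*sqrt(7)}))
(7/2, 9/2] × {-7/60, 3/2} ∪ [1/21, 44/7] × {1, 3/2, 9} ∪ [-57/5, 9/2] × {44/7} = ([-57/5, 9/2] × {44/7}) ∪ ((7/2, 9/2] × {-7/60, 3/2}) ∪ ([1/21, 44/7] × {1, 3/2, 9})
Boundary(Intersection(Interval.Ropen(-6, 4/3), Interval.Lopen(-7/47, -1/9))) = {-7/47, -1/9}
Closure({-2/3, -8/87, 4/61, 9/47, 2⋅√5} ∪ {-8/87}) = {-2/3, -8/87, 4/61, 9/47, 2⋅√5}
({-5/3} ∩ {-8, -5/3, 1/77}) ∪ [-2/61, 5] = {-5/3} ∪ [-2/61, 5]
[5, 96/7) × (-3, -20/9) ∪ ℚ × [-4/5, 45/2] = (ℚ × [-4/5, 45/2]) ∪ ([5, 96/7) × (-3, -20/9))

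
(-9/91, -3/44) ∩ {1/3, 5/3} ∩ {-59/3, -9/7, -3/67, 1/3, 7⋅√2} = ∅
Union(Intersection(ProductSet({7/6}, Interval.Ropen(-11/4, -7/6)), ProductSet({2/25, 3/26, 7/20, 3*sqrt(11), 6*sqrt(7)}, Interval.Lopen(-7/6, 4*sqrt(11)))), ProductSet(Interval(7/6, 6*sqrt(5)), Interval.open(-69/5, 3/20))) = ProductSet(Interval(7/6, 6*sqrt(5)), Interval.open(-69/5, 3/20))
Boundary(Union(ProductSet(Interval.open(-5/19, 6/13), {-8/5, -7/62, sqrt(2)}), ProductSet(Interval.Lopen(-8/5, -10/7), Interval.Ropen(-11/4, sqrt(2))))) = Union(ProductSet({-8/5, -10/7}, Interval(-11/4, sqrt(2))), ProductSet(Interval(-8/5, -10/7), {-11/4, sqrt(2)}), ProductSet(Interval(-5/19, 6/13), {-8/5, -7/62, sqrt(2)}))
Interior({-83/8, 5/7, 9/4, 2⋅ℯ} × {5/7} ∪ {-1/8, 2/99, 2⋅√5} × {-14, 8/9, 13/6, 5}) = ∅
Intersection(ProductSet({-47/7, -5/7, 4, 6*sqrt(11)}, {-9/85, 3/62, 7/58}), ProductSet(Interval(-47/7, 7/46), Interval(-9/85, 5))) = ProductSet({-47/7, -5/7}, {-9/85, 3/62, 7/58})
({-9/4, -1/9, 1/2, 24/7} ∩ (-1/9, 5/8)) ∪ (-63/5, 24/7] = (-63/5, 24/7]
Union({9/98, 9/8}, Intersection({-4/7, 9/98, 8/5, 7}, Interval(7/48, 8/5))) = {9/98, 9/8, 8/5}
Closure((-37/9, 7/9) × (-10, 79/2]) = ({-37/9, 7/9} × [-10, 79/2]) ∪ ([-37/9, 7/9] × {-10, 79/2}) ∪ ((-37/9, 7/9) × (-10, 79/2])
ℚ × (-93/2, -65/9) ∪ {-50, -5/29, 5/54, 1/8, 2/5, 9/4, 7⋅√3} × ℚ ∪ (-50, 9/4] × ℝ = ((-50, 9/4] × ℝ) ∪ (ℚ × (-93/2, -65/9)) ∪ ({-50, -5/29, 5/54, 1/8, 2/5, 9/4, 7⋅√3} × ℚ)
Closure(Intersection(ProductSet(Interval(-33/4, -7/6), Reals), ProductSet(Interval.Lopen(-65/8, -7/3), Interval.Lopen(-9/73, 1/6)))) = Union(ProductSet({-65/8, -7/3}, Interval(-9/73, 1/6)), ProductSet(Interval(-65/8, -7/3), {-9/73, 1/6}), ProductSet(Interval.Lopen(-65/8, -7/3), Interval.Lopen(-9/73, 1/6)))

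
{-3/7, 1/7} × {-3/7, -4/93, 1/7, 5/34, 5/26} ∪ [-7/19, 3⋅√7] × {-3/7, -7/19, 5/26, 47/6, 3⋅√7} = ({-3/7, 1/7} × {-3/7, -4/93, 1/7, 5/34, 5/26}) ∪ ([-7/19, 3⋅√7] × {-3/7, -7/19, 5/26, 47/6, 3⋅√7})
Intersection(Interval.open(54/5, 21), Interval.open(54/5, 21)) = Interval.open(54/5, 21)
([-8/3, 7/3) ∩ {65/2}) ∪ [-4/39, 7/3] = [-4/39, 7/3]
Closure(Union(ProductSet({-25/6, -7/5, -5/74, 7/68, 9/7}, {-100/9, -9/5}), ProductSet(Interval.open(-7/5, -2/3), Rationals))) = Union(ProductSet({-25/6, -7/5, -5/74, 7/68, 9/7}, {-100/9, -9/5}), ProductSet(Interval(-7/5, -2/3), Reals))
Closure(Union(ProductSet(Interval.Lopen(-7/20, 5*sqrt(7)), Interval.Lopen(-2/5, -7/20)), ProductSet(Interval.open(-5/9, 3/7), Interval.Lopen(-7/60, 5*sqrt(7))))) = Union(ProductSet({-5/9, 3/7}, Interval(-7/60, 5*sqrt(7))), ProductSet({-7/20, 5*sqrt(7)}, Interval(-2/5, -7/20)), ProductSet(Interval(-5/9, 3/7), {-7/60, 5*sqrt(7)}), ProductSet(Interval.open(-5/9, 3/7), Interval.Lopen(-7/60, 5*sqrt(7))), ProductSet(Interval(-7/20, 5*sqrt(7)), {-2/5, -7/20}), ProductSet(Interval.Lopen(-7/20, 5*sqrt(7)), Interval.Lopen(-2/5, -7/20)))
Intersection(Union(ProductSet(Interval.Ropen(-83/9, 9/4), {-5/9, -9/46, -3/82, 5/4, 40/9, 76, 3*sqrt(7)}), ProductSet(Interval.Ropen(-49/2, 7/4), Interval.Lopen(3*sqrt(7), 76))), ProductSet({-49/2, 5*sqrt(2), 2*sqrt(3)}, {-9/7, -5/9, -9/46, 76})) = ProductSet({-49/2}, {76})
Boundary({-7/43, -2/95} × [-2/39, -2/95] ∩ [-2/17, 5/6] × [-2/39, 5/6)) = {-2/95} × [-2/39, -2/95]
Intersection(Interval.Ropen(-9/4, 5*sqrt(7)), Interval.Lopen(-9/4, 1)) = Interval.Lopen(-9/4, 1)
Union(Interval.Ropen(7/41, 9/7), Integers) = Union(Integers, Interval.Ropen(7/41, 9/7))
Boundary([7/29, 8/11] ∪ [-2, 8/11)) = {-2, 8/11}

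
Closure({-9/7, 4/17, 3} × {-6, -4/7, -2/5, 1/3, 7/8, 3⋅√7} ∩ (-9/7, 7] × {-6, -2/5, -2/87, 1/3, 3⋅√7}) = {4/17, 3} × {-6, -2/5, 1/3, 3⋅√7}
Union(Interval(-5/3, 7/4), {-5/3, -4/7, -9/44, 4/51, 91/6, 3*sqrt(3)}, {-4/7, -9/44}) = Union({91/6, 3*sqrt(3)}, Interval(-5/3, 7/4))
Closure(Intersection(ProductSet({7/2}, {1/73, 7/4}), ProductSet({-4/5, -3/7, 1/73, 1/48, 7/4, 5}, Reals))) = EmptySet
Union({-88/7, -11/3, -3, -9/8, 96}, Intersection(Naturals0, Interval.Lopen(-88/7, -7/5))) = {-88/7, -11/3, -3, -9/8, 96}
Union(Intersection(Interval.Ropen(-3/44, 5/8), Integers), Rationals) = Union(Range(0, 1, 1), Rationals)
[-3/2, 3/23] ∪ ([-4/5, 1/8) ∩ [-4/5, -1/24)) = [-3/2, 3/23]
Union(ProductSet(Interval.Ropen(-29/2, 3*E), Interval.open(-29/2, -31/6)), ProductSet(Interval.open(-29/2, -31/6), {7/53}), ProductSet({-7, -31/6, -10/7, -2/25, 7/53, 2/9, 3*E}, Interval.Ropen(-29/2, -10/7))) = Union(ProductSet({-7, -31/6, -10/7, -2/25, 7/53, 2/9, 3*E}, Interval.Ropen(-29/2, -10/7)), ProductSet(Interval.open(-29/2, -31/6), {7/53}), ProductSet(Interval.Ropen(-29/2, 3*E), Interval.open(-29/2, -31/6)))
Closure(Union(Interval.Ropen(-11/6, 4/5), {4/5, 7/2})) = Union({7/2}, Interval(-11/6, 4/5))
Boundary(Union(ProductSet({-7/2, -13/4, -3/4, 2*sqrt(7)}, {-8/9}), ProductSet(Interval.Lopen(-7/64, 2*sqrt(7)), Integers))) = Union(ProductSet({-7/2, -13/4, -3/4, 2*sqrt(7)}, {-8/9}), ProductSet(Interval(-7/64, 2*sqrt(7)), Integers))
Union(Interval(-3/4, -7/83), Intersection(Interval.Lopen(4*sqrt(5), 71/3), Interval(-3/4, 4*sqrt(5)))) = Interval(-3/4, -7/83)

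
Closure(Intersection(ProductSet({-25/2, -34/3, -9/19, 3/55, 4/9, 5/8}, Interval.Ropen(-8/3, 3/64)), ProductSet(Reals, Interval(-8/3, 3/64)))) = ProductSet({-25/2, -34/3, -9/19, 3/55, 4/9, 5/8}, Interval(-8/3, 3/64))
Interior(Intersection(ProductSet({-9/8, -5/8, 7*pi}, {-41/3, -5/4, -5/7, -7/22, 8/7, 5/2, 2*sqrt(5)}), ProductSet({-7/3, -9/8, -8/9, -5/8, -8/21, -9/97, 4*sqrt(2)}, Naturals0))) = EmptySet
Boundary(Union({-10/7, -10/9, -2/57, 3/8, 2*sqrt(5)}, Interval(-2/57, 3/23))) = {-10/7, -10/9, -2/57, 3/23, 3/8, 2*sqrt(5)}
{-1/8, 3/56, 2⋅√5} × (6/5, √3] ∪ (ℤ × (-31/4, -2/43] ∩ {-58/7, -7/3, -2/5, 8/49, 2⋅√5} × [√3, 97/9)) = {-1/8, 3/56, 2⋅√5} × (6/5, √3]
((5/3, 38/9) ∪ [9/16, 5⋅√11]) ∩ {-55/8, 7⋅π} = ∅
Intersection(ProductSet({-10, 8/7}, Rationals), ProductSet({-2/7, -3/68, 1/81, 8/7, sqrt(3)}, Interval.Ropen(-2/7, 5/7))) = ProductSet({8/7}, Intersection(Interval.Ropen(-2/7, 5/7), Rationals))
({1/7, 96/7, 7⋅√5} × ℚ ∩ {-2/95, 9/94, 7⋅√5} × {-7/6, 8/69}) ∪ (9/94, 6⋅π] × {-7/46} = ({7⋅√5} × {-7/6, 8/69}) ∪ ((9/94, 6⋅π] × {-7/46})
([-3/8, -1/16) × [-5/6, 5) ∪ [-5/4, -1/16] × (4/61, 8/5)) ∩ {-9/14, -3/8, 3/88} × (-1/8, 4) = ({-3/8} × (-1/8, 4)) ∪ ({-9/14, -3/8} × (4/61, 8/5))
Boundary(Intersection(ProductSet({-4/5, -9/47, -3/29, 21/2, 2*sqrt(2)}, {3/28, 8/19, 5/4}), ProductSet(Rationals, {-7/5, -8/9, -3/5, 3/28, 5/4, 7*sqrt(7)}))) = ProductSet({-4/5, -9/47, -3/29, 21/2}, {3/28, 5/4})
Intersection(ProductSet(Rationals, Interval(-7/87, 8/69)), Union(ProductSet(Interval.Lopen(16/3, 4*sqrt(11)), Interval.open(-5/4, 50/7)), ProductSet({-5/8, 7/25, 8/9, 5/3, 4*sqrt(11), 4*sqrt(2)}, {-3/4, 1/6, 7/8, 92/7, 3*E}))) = ProductSet(Intersection(Interval.Lopen(16/3, 4*sqrt(11)), Rationals), Interval(-7/87, 8/69))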